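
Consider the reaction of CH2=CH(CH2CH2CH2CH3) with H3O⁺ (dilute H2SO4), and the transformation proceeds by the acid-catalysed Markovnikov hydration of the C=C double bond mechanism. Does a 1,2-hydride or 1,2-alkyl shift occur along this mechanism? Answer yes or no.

no

The first-formed carbocation is secondary.
No single 1,2-shift to an adjacent carbon would produce a more-substituted cation than the one already present, so no rearrangement occurs.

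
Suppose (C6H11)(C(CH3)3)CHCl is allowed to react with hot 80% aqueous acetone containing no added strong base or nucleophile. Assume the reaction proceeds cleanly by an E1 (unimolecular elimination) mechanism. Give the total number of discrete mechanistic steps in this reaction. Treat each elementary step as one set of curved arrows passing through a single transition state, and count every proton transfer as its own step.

Step 1: Ionisation: the C–Cl σ-bond cleaves heterolytically; both bonding electrons depart with Cl⁻, leaving a secondary carbocation at the α-carbon.
Step 2: A hydride (H with its bonding pair) migrates from the adjacent cyclohexyl carbon to the cationic centre — a 1,2-hydride shift — upgrading the secondary cation to a tertiary one.
Step 3: A water molecule (solvent) deprotonates a β-carbon; as the C–H bond breaks, those electrons form the new alkene π bond.
Total: 3 elementary steps.

3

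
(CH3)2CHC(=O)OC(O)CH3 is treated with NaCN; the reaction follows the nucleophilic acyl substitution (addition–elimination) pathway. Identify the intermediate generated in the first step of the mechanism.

tetrahedral intermediate

Step 1: CN⁻ adds to the carbonyl carbon; the C=O π electrons shift onto oxygen and a tetrahedral alkoxide intermediate forms.
After step 1 the species present is a tetrahedral intermediate.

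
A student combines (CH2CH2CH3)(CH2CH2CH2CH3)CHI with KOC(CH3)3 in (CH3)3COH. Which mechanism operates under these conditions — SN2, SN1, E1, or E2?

E2

Conditions: a strong/bulky base with a secondary substrate bearing a β-hydrogen.
These conditions are the textbook signature of the E2 pathway.
A strong (often hindered) base removes a β-H in concert with loss of the leaving group — bimolecular elimination.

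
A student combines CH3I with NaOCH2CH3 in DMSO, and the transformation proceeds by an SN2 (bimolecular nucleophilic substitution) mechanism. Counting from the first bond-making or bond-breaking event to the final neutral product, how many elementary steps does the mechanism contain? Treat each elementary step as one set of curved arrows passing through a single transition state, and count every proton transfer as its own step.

Step 1: CH3CH2O⁻ attacks the back face of the α-carbon while I⁻ departs with the C–I bonding pair — a single concerted displacement through a pentacoordinate transition state.
Total: 1 elementary step.

1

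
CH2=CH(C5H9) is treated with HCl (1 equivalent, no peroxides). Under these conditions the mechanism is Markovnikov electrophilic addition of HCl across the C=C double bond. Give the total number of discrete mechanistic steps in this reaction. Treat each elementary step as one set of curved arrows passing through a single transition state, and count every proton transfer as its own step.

3

Step 1: Protonation of the alkene by HCl: the π bond acts as the nucleophile and picks up H⁺, giving the more stable (Markovnikov) secondary carbocation. The H–Cl bond breaks heterolytically, releasing Cl⁻.
Step 2: A hydride (H with its bonding pair) migrates from the adjacent cyclopentyl carbon to the cationic centre — a 1,2-hydride shift — upgrading the secondary cation to a tertiary one.
Step 3: The Cl⁻ anion donates a lone pair to the carbocation, forming the new C–Cl σ-bond and giving the neutral alkyl halide.
Total: 3 elementary steps.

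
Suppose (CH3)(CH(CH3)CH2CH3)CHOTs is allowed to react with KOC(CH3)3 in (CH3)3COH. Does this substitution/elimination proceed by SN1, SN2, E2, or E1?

Conditions: a strong/bulky base with a secondary substrate bearing a β-hydrogen.
These conditions are the textbook signature of the E2 pathway.
A strong (often hindered) base removes a β-H in concert with loss of the leaving group — bimolecular elimination.

E2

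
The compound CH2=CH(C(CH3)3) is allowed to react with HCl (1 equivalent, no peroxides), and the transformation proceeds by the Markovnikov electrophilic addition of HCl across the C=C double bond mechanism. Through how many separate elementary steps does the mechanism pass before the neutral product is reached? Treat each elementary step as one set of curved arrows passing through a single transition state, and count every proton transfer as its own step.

3

Step 1: Electrophilic addition begins with the π(C=C) electrons forming a bond to the proton of HCl. Following Markovnikov's rule, the resulting cation is secondary. The H–Cl bond breaks heterolytically, releasing Cl⁻.
Step 2: A 1,2-methyl shift from the adjacent tert-butyl carbon moves the positive charge from the secondary centre to an adjacent carbon, generating a more stable tertiary carbocation.
Step 3: The Cl⁻ anion donates a lone pair to the carbocation, forming the new C–Cl σ-bond and giving the neutral alkyl halide.
Total: 3 elementary steps.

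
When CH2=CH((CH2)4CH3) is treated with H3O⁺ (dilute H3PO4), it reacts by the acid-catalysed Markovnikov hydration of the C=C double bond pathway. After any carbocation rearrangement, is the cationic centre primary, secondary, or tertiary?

Step 1: Protonation of the alkene by H3O⁺: the π bond acts as the nucleophile and picks up H⁺, giving the more stable (Markovnikov) secondary carbocation. H2O is released.
No single 1,2-shift to an adjacent carbon would give a more-substituted cation, so no rearrangement occurs.

secondary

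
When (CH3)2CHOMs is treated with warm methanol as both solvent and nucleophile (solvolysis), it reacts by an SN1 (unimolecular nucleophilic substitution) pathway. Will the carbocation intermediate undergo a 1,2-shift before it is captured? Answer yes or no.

no

The first-formed carbocation is secondary.
No single 1,2-shift to an adjacent carbon would produce a more-substituted cation than the one already present, so no rearrangement occurs.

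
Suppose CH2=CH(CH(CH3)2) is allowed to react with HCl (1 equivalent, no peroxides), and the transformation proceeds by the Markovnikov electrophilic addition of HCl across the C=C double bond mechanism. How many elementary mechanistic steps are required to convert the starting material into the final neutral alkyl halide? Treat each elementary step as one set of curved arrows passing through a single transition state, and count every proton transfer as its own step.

Step 1: Electrophilic addition begins with the π(C=C) electrons forming a bond to the proton of HCl. Following Markovnikov's rule, the resulting cation is secondary. The H–Cl bond breaks heterolytically, releasing Cl⁻.
Step 2: A 1,2-hydride shift from the adjacent isopropyl carbon moves the positive charge from the secondary centre to an adjacent carbon, generating a more stable tertiary carbocation.
Step 3: Nucleophilic attack by Cl⁻ on the carbocation completes the addition, giving R–Cl.
Total: 3 elementary steps.

3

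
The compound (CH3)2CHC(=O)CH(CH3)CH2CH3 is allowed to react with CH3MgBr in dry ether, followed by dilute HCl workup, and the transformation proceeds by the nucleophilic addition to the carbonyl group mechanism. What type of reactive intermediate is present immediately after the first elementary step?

tetrahedral alkoxide intermediate

Step 1: Nucleophilic addition: the carbanion-like carbon of CH3MgBr adds to the carbonyl carbon, pushing the π(C=O) electron pair onto oxygen and giving a tetrahedral alkoxide.
After step 1 the species present is a tetrahedral alkoxide intermediate.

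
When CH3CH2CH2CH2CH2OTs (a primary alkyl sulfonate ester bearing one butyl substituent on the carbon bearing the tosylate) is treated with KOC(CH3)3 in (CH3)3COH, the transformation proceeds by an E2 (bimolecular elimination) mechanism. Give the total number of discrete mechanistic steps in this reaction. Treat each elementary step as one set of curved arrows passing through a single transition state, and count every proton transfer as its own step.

1

Step 1: In one step, (CH3)3CO⁻ pulls off a β-proton, the C–O bond cleaves, and a C=C double bond forms between the α- and β-carbons (E2, anti elimination).
Total: 1 elementary step.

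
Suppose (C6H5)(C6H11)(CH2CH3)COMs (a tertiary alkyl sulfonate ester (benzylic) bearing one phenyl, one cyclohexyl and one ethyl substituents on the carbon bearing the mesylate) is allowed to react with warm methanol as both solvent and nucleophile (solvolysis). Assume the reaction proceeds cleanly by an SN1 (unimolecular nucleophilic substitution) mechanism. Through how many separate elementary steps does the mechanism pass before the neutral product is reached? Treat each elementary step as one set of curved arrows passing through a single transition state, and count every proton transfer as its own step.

3

Step 1: Rate-determining heterolysis of the C–O bond gives MsO⁻ and a tertiary carbocation.
(No 1,2-shift: no single shift to an adjacent carbon would give a more stable cation.)
Step 2: Nucleophilic capture: the oxygen of CH3OH bonds to the cationic carbon, producing an oxonium-ion intermediate.
Step 3: Deprotonation of the oxonium oxygen by solvent methanol yields the neutral ether.
Total: 3 elementary steps.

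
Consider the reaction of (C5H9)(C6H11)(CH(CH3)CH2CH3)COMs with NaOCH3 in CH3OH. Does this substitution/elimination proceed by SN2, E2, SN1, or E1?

Conditions: a strong base with a tertiary substrate bearing a β-hydrogen.
These conditions are the textbook signature of the E2 pathway.
A strong (often hindered) base removes a β-H in concert with loss of the leaving group — bimolecular elimination.

E2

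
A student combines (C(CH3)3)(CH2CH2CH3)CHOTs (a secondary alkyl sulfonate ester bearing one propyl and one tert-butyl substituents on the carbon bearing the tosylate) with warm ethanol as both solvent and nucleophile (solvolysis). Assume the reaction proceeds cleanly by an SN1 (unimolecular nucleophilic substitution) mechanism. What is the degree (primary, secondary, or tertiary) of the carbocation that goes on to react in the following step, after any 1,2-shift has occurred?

tertiary

Step 1: Unassisted departure of TsO⁻ (taking the C–O bonding pair) generates a secondary carbocation.
Step 2: A 1,2-methyl shift from the adjacent tert-butyl carbon moves the positive charge from the secondary centre to an adjacent carbon, generating a more stable tertiary carbocation.
The cation rearranges from secondary to tertiary via a 1,2-methyl shift from the adjacent tert-butyl carbon; the tertiary cation is what reacts next.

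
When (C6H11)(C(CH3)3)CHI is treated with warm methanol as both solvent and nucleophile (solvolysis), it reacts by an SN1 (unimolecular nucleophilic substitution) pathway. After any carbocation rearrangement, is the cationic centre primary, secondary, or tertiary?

tertiary

Step 1: Ionisation: the C–I σ-bond cleaves heterolytically; both bonding electrons depart with I⁻, leaving a secondary carbocation at the α-carbon.
Step 2: Carbocation rearrangement: a 1,2-hydride shift from the adjacent cyclohexyl carbon converts the initially-formed secondary cation into the more stable tertiary cation.
The cation rearranges from secondary to tertiary via a 1,2-hydride shift from the adjacent cyclohexyl carbon; the tertiary cation is what reacts next.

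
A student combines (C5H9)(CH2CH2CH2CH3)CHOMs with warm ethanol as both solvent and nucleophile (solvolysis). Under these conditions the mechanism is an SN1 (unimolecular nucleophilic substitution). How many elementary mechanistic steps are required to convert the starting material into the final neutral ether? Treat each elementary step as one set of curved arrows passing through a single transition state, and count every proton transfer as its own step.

Step 1: Rate-determining heterolysis of the C–O bond gives MsO⁻ and a secondary carbocation.
Step 2: A 1,2-hydride shift from the adjacent cyclopentyl carbon moves the positive charge from the secondary centre to an adjacent carbon, generating a more stable tertiary carbocation.
Step 3: Nucleophilic capture: the oxygen of CH3CH2OH bonds to the cationic carbon, producing an oxonium-ion intermediate.
Step 4: Proton transfer from the O–H of the oxonium ion to a solvent molecule delivers the neutral ether.
Total: 4 elementary steps.

4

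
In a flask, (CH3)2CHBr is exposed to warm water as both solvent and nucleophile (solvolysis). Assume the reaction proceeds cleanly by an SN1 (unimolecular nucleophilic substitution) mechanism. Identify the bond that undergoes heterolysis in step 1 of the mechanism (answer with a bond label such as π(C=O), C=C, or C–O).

Step 1: The C–Br bond breaks with both electrons going to the bromide; Br⁻ leaves and a secondary carbocation remains.
The bond broken in this step is the C–Br bond.

C–Br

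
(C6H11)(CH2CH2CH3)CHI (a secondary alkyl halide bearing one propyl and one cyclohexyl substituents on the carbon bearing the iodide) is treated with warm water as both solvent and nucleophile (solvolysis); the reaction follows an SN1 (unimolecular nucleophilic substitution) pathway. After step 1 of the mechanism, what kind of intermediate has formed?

secondary carbocation

Step 1: Unassisted departure of I⁻ (taking the C–I bonding pair) generates a secondary carbocation.
After step 1 the species present is a secondary carbocation.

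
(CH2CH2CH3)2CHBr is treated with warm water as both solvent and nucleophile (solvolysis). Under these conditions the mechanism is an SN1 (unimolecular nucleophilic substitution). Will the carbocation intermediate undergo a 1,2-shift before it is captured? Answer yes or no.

The first-formed carbocation is secondary.
No single 1,2-shift to an adjacent carbon would produce a more-substituted cation than the one already present, so no rearrangement occurs.

no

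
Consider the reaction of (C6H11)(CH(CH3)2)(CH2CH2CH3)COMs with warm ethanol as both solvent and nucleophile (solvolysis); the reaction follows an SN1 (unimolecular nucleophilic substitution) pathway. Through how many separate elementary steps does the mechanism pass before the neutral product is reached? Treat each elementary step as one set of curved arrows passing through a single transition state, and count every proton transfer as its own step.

3

Step 1: Unassisted departure of MsO⁻ (taking the C–O bonding pair) generates a tertiary carbocation.
(No 1,2-shift: no single shift to an adjacent carbon would give a more stable cation.)
Step 2: A lone pair on the oxygen of CH3CH2OH attacks the carbocation, forming a new C–O σ-bond and an oxonium ion.
Step 3: A second solvent molecule removes the proton on oxygen, giving the neutral ether product.
Total: 3 elementary steps.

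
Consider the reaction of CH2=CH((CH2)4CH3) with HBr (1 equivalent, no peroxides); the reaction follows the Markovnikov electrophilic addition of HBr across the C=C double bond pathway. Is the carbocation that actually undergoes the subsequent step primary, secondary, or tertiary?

Step 1: Protonation of the alkene by HBr: the π bond acts as the nucleophile and picks up H⁺, giving the more stable (Markovnikov) secondary carbocation. The H–Br bond breaks heterolytically, releasing Br⁻.
No single 1,2-shift to an adjacent carbon would give a more-substituted cation, so no rearrangement occurs.

secondary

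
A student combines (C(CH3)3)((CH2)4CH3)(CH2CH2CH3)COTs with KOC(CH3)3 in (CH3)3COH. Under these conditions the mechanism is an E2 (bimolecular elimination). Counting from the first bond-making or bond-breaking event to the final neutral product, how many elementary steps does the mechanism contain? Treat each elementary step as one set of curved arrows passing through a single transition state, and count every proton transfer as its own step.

1

Step 1: The strong base (CH3)3CO⁻ removes a β-hydrogen; in the same concerted event the electrons of the breaking C–H bond form the new π(C=C) bond and the C–O σ-bond breaks, expelling TsO⁻. Anti-periplanar geometry; one transition state.
Total: 1 elementary step.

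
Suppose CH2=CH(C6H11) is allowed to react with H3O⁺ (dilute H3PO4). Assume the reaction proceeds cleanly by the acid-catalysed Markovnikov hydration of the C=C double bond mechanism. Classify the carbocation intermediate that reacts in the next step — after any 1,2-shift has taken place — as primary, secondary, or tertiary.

Step 1: The π electrons of the C=C bond attack a proton of H3O⁺; Markovnikov addition places the new C–H on the less-substituted alkene carbon, so the positive charge ends up on the more-substituted carbon — a secondary carbocation. H2O is released.
Step 2: A hydride (H with its bonding pair) migrates from the adjacent cyclohexyl carbon to the cationic centre — a 1,2-hydride shift — upgrading the secondary cation to a tertiary one.
The cation rearranges from secondary to tertiary via a 1,2-hydride shift from the adjacent cyclohexyl carbon; the tertiary cation is what reacts next.

tertiary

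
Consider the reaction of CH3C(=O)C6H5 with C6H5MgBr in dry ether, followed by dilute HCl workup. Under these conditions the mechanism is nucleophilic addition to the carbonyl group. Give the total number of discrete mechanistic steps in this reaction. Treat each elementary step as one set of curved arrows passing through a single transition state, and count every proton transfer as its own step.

2

Step 1: Nucleophilic addition: the carbanion-like carbon of C6H5MgBr adds to the carbonyl carbon, pushing the π(C=O) electron pair onto oxygen and giving a tetrahedral alkoxide.
Step 2: Protonation of the alkoxide by dilute HCl workup furnishes an alcohol.
Total: 2 elementary steps.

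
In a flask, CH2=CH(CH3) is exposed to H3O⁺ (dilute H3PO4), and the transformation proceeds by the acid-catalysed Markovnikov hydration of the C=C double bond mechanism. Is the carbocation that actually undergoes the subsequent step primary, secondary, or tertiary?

Step 1: The π electrons of the C=C bond attack a proton of H3O⁺; Markovnikov addition places the new C–H on the less-substituted alkene carbon, so the positive charge ends up on the more-substituted carbon — a secondary carbocation. H2O is released.
No single 1,2-shift to an adjacent carbon would give a more-substituted cation, so no rearrangement occurs.

secondary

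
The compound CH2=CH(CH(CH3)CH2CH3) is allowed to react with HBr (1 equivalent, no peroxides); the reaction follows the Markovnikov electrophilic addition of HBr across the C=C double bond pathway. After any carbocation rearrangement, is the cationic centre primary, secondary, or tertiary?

tertiary

Step 1: Electrophilic addition begins with the π(C=C) electrons forming a bond to the proton of HBr. Following Markovnikov's rule, the resulting cation is secondary. The H–Br bond breaks heterolytically, releasing Br⁻.
Step 2: Carbocation rearrangement: a 1,2-hydride shift from the adjacent sec-butyl carbon converts the initially-formed secondary cation into the more stable tertiary cation.
The cation rearranges from secondary to tertiary via a 1,2-hydride shift from the adjacent sec-butyl carbon; the tertiary cation is what reacts next.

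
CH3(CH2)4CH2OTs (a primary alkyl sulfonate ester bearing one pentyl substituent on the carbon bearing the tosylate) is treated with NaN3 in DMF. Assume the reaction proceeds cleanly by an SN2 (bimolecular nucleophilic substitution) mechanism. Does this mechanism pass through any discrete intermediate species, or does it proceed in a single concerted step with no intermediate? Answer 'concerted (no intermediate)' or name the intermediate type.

concerted (no intermediate)

The azide nucleophile donates a lone pair from N to the α-carbon in a backside attack; simultaneously the C–O σ-bond breaks and both of its electrons leave with TsO⁻. One concerted step with inversion of configuration.
All bond changes occur in one transition state; no discrete intermediate is formed.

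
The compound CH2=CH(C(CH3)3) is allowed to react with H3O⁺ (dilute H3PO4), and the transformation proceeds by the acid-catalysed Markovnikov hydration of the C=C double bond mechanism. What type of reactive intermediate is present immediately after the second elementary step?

Step 1: Electrophilic addition begins with the π(C=C) electrons forming a bond to the proton of H3O⁺. Following Markovnikov's rule, the resulting cation is secondary. H2O is released.
Step 2: A 1,2-methyl shift from the adjacent tert-butyl carbon moves the positive charge from the secondary centre to an adjacent carbon, generating a more stable tertiary carbocation.
After step 2 the species present is a tertiary carbocation.

tertiary carbocation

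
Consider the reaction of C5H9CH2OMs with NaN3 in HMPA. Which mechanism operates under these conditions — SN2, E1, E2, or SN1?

Conditions: a primary substrate with a strong nucleophile in the polar aprotic solvent HMPA.
These conditions are the textbook signature of the SN2 pathway.
An unhindered substrate with a strong nucleophile in a polar aprotic solvent favours one-step backside displacement.

SN2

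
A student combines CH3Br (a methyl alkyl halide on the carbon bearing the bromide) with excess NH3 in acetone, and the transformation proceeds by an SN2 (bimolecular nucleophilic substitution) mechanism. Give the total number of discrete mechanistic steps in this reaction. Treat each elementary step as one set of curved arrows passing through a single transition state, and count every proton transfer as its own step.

Step 1: A lone pair on the N of NH3 attacks the α-carbon from the back side while the C–Br bond breaks; both bonding electrons leave with Br⁻. The product of this concerted step is an alkylammonium ion.
Step 2: A second equivalent of NH3 removes a proton from the N, giving the neutral product.
Total: 2 elementary steps.

2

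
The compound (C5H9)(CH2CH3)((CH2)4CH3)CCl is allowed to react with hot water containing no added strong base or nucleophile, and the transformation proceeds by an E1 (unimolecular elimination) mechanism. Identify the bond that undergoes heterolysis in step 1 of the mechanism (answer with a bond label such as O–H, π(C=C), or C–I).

C–Cl

Step 1: Ionisation: the C–Cl σ-bond cleaves heterolytically; both bonding electrons depart with Cl⁻, leaving a tertiary carbocation at the α-carbon.
The bond broken in this step is the C–Cl bond.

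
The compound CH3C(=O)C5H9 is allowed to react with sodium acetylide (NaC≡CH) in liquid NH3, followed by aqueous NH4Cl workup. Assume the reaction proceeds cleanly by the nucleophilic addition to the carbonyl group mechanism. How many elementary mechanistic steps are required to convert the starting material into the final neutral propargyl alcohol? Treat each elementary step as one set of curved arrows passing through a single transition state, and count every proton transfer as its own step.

2

Step 1: Nucleophilic addition: HC≡C⁻ adds to the carbonyl carbon, pushing the π(C=O) electron pair onto oxygen and giving a tetrahedral alkoxide.
Step 2: On aqueous NH4Cl workup the alkoxide oxygen is protonated, giving a propargyl alcohol.
Total: 2 elementary steps.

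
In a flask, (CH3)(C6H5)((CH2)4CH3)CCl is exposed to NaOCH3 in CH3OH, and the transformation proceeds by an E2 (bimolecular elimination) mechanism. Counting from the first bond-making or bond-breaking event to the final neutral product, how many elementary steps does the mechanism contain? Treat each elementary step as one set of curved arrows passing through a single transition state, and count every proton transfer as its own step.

Step 1: Concerted anti-periplanar elimination: CH3O⁻ abstracts a β-H while Cl⁻ leaves, and the C–H electrons become the new C=C π bond — all in a single transition state.
Total: 1 elementary step.

1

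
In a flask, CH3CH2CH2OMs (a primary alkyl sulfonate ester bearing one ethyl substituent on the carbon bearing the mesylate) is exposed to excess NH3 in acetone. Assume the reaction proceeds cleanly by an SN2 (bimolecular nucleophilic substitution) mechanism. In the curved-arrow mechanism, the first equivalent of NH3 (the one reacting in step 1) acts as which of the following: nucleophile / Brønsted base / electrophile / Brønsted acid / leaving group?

nucleophile

Step 1: A lone pair on the N of NH3 attacks the α-carbon from the back side while the C–O bond breaks; both bonding electrons leave with MsO⁻. The product of this concerted step is an alkylammonium ion.
The first equivalent of NH3 (the one reacting in step 1) donates an electron pair to form a new σ-bond to carbon — it is the nucleophile.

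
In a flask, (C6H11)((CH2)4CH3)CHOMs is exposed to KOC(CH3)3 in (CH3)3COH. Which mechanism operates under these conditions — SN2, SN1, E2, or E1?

E2

Conditions: a strong/bulky base with a secondary substrate bearing a β-hydrogen.
These conditions are the textbook signature of the E2 pathway.
A strong (often hindered) base removes a β-H in concert with loss of the leaving group — bimolecular elimination.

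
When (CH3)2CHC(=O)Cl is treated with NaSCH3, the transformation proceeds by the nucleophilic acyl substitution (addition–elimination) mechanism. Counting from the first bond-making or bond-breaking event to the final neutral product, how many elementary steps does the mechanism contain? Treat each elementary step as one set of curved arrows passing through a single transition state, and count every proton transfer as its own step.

2

Step 1: Nucleophilic addition of CH3S⁻ to the acyl carbon breaks the π(C=O) bond and yields a tetrahedral, anionic intermediate.
Step 2: Collapse of the tetrahedral intermediate: the alkoxide oxygen pushes its lone pair back to re-form C=O while Cl⁻ leaves.
Total: 2 elementary steps.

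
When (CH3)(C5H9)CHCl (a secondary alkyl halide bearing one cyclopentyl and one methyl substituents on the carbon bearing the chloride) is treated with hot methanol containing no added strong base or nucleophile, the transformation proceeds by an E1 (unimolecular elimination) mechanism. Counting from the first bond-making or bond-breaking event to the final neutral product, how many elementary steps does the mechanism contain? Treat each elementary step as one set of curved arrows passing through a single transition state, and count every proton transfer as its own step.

3

Step 1: Ionisation: the C–Cl σ-bond cleaves heterolytically; both bonding electrons depart with Cl⁻, leaving a secondary carbocation at the α-carbon.
Step 2: Carbocation rearrangement: a 1,2-hydride shift from the adjacent cyclopentyl carbon converts the initially-formed secondary cation into the more stable tertiary cation.
Step 3: A weak base (a methanol molecule from the solvent) removes a proton from a carbon adjacent to the cationic centre; the electrons of that C–H bond become the new π(C=C) bond, giving the alkene.
Total: 3 elementary steps.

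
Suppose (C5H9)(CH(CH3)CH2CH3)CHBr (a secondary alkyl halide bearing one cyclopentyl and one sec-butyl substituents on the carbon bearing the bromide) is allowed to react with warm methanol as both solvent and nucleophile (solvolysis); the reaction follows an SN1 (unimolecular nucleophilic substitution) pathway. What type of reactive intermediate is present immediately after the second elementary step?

tertiary carbocation

Step 1: Rate-determining heterolysis of the C–Br bond gives Br⁻ and a secondary carbocation.
Step 2: Carbocation rearrangement: a 1,2-hydride shift from the adjacent cyclopentyl carbon converts the initially-formed secondary cation into the more stable tertiary cation.
After step 2 the species present is a tertiary carbocation.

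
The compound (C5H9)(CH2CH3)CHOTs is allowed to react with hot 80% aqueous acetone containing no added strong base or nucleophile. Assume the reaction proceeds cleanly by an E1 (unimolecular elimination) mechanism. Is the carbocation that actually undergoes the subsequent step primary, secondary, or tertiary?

Step 1: The C–O bond breaks with both electrons going to the tosylate; TsO⁻ leaves and a secondary carbocation remains.
Step 2: A 1,2-hydride shift from the adjacent cyclopentyl carbon moves the positive charge from the secondary centre to an adjacent carbon, generating a more stable tertiary carbocation.
The cation rearranges from secondary to tertiary via a 1,2-hydride shift from the adjacent cyclopentyl carbon; the tertiary cation is what reacts next.

tertiary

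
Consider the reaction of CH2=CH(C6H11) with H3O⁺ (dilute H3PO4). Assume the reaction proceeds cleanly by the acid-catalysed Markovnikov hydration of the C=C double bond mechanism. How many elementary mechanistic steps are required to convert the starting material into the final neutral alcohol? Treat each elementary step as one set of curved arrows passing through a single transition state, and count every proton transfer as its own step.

4

Step 1: Electrophilic addition begins with the π(C=C) electrons forming a bond to the proton of H3O⁺. Following Markovnikov's rule, the resulting cation is secondary. H2O is released.
Step 2: A 1,2-hydride shift from the adjacent cyclohexyl carbon moves the positive charge from the secondary centre to an adjacent carbon, generating a more stable tertiary carbocation.
Step 3: A lone pair on the oxygen of H2O attacks the carbocation, forming a C–O bond and an oxonium ion (a protonated alcohol).
Step 4: H2O removes a proton from the oxonium oxygen, regenerating H3O⁺ and giving the neutral alcohol.
Total: 4 elementary steps.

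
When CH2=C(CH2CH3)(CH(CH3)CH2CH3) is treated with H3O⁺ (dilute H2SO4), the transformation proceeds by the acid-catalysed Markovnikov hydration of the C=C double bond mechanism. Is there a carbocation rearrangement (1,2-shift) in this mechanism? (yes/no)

no

The first-formed carbocation is tertiary.
No single 1,2-shift to an adjacent carbon would produce a more-substituted cation than the one already present, so no rearrangement occurs.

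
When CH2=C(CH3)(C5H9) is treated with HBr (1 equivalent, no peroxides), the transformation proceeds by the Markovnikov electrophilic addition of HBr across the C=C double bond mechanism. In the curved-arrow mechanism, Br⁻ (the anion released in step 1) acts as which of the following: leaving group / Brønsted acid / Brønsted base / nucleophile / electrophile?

nucleophile

Step 2: Nucleophilic attack by Br⁻ on the carbocation completes the addition, giving R–Br.
Br⁻ (the anion released in step 1) donates an electron pair to form a new σ-bond to carbon — it is the nucleophile.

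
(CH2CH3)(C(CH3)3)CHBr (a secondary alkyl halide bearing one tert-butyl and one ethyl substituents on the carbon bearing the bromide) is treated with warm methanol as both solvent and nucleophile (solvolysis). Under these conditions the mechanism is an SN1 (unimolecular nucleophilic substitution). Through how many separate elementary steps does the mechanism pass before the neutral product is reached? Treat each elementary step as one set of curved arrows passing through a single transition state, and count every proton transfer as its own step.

Step 1: Ionisation: the C–Br σ-bond cleaves heterolytically; both bonding electrons depart with Br⁻, leaving a secondary carbocation at the α-carbon.
Step 2: Carbocation rearrangement: a 1,2-methyl shift from the adjacent tert-butyl carbon converts the initially-formed secondary cation into the more stable tertiary cation.
Step 3: Nucleophilic capture: the oxygen of CH3OH bonds to the cationic carbon, producing an oxonium-ion intermediate.
Step 4: Proton transfer from the O–H of the oxonium ion to a solvent molecule delivers the neutral ether.
Total: 4 elementary steps.

4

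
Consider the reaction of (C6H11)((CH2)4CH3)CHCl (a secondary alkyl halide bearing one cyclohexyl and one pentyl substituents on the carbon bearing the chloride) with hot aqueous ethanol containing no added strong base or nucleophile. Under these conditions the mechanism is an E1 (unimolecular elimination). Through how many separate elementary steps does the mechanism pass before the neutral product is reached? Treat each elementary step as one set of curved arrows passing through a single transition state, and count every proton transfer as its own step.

Step 1: The C–Cl bond breaks with both electrons going to the chloride; Cl⁻ leaves and a secondary carbocation remains.
Step 2: Carbocation rearrangement: a 1,2-hydride shift from the adjacent cyclohexyl carbon converts the initially-formed secondary cation into the more stable tertiary cation.
Step 3: A weak base (a water (or ethanol) molecule from the solvent) removes a proton from a carbon adjacent to the cationic centre; the electrons of that C–H bond become the new π(C=C) bond, giving the alkene.
Total: 3 elementary steps.

3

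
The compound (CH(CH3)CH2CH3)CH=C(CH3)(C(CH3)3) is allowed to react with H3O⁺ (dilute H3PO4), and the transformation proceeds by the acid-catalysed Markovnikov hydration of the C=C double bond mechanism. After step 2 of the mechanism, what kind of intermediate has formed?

oxonium ion

Step 1: Protonation of the alkene by H3O⁺: the π bond acts as the nucleophile and picks up H⁺, giving the more stable (Markovnikov) tertiary carbocation. H2O is released.
Step 2: Nucleophilic capture of the cation by H2O produces the protonated alcohol (an oxonium ion).
After step 2 the species present is an oxonium ion.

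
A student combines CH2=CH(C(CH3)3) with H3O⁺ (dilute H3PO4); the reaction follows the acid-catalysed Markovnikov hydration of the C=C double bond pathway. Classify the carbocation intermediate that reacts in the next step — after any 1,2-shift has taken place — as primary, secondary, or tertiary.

tertiary

Step 1: Electrophilic addition begins with the π(C=C) electrons forming a bond to the proton of H3O⁺. Following Markovnikov's rule, the resulting cation is secondary. H2O is released.
Step 2: A methyl group with its bonding pair migrates from the adjacent tert-butyl carbon to the cationic centre — a 1,2-methyl shift — upgrading the secondary cation to a tertiary one.
The cation rearranges from secondary to tertiary via a 1,2-methyl shift from the adjacent tert-butyl carbon; the tertiary cation is what reacts next.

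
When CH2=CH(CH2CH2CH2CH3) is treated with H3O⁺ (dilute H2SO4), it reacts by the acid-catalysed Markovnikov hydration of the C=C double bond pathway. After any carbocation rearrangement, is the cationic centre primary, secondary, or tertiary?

Step 1: Protonation of the alkene by H3O⁺: the π bond acts as the nucleophile and picks up H⁺, giving the more stable (Markovnikov) secondary carbocation. H2O is released.
No single 1,2-shift to an adjacent carbon would give a more-substituted cation, so no rearrangement occurs.

secondary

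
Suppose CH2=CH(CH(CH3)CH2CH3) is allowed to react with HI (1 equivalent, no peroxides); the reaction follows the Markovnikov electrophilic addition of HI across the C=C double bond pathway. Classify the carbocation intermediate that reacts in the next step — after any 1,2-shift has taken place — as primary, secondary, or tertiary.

tertiary

Step 1: The π electrons of the C=C bond attack a proton of HI; Markovnikov addition places the new C–H on the less-substituted alkene carbon, so the positive charge ends up on the more-substituted carbon — a secondary carbocation. The H–I bond breaks heterolytically, releasing I⁻.
Step 2: Carbocation rearrangement: a 1,2-hydride shift from the adjacent sec-butyl carbon converts the initially-formed secondary cation into the more stable tertiary cation.
The cation rearranges from secondary to tertiary via a 1,2-hydride shift from the adjacent sec-butyl carbon; the tertiary cation is what reacts next.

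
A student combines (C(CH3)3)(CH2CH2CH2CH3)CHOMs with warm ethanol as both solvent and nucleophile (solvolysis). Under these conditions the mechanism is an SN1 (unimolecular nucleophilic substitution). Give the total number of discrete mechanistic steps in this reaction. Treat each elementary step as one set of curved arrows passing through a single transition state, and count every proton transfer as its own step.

4

Step 1: Rate-determining heterolysis of the C–O bond gives MsO⁻ and a secondary carbocation.
Step 2: A methyl group with its bonding pair migrates from the adjacent tert-butyl carbon to the cationic centre — a 1,2-methyl shift — upgrading the secondary cation to a tertiary one.
Step 3: A lone pair on the oxygen of CH3CH2OH attacks the carbocation, forming a new C–O σ-bond and an oxonium ion.
Step 4: Proton transfer from the O–H of the oxonium ion to a solvent molecule delivers the neutral ether.
Total: 4 elementary steps.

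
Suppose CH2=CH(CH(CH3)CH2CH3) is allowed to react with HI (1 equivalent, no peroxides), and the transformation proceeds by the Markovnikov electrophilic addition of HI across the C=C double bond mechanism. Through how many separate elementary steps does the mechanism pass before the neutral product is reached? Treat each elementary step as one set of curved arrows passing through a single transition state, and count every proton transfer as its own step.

3

Step 1: The π electrons of the C=C bond attack a proton of HI; Markovnikov addition places the new C–H on the less-substituted alkene carbon, so the positive charge ends up on the more-substituted carbon — a secondary carbocation. The H–I bond breaks heterolytically, releasing I⁻.
Step 2: A hydride (H with its bonding pair) migrates from the adjacent sec-butyl carbon to the cationic centre — a 1,2-hydride shift — upgrading the secondary cation to a tertiary one.
Step 3: The I⁻ anion donates a lone pair to the carbocation, forming the new C–I σ-bond and giving the neutral alkyl halide.
Total: 3 elementary steps.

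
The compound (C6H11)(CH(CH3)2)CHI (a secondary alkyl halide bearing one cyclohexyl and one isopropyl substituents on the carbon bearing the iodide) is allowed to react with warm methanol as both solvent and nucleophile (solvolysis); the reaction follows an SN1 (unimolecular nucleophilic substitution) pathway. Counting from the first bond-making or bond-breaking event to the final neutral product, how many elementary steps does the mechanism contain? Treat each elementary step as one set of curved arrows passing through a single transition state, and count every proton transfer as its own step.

4

Step 1: The C–I bond breaks with both electrons going to the iodide; I⁻ leaves and a secondary carbocation remains.
Step 2: Carbocation rearrangement: a 1,2-hydride shift from the adjacent cyclohexyl carbon converts the initially-formed secondary cation into the more stable tertiary cation.
Step 3: Nucleophilic capture: the oxygen of CH3OH bonds to the cationic carbon, producing an oxonium-ion intermediate.
Step 4: Proton transfer from the O–H of the oxonium ion to a solvent molecule delivers the neutral ether.
Total: 4 elementary steps.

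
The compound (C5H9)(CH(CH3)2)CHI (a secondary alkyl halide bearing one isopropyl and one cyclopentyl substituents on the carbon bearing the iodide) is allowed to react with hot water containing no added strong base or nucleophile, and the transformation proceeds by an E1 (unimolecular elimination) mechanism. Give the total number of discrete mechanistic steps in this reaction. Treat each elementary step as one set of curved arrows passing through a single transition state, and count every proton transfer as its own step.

Step 1: Rate-determining heterolysis of the C–I bond gives I⁻ and a secondary carbocation.
Step 2: Carbocation rearrangement: a 1,2-hydride shift from the adjacent isopropyl carbon converts the initially-formed secondary cation into the more stable tertiary cation.
Step 3: A water molecule (solvent) deprotonates a β-carbon; as the C–H bond breaks, those electrons form the new alkene π bond.
Total: 3 elementary steps.

3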